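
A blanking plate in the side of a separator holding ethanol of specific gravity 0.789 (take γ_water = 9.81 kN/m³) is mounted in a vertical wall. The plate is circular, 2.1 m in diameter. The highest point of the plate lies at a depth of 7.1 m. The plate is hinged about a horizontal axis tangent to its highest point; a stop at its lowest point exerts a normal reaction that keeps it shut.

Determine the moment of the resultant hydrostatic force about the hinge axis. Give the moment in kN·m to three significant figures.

M ≈ 237 kN·m

γ = 0.789 × 9.81 = 7.74009 kN/m³.
The centroid is at the centre, 1.05 m below the top of the plate, so the centroid depth is h_c = 7.1 + 1.05 = 8.15 m.
A = π(1.05)² = 3.46361 m².
Resultant F = γ·h_c·A = 7.74009 × 8.15 × 3.46361 = 218.491 kN.
I_c = πr⁴/4 = π × 1.05⁴/4 = 0.954656 m⁴.
Centre of pressure: y_p = y_c + I_c/(y_c·A) = 8.15 + 0.954656/(8.15 × 3.46361) = 8.15 + 0.033819 = 8.18382 m along the plane.
The resultant acts 1.05 + 0.033819 = 1.08382 m (along the plate) below the hinge at the top edge, so the moment about the hinge is M = F × 1.08382 = 218.491 × 1.08382 = 236.805 kN·m.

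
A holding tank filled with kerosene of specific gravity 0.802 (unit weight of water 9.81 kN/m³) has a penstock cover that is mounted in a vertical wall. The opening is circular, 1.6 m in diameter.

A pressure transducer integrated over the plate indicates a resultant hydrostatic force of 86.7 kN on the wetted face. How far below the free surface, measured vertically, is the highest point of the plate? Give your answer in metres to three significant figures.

γ = 0.802 × 9.81 = 7.86762 kN/m³.
A = π(0.8)² = 2.01062 m².
From F = γ·h_c·A, the centroid depth is h_c = 86.7/(7.86762 × 2.01062) = 5.48082 m.
The centroid is at the centre, 0.8 m below the top of the plate, so the highest point sits at h_top = 5.48082 − 0.8 = 4.68082 m below the surface.

d_top ≈ 4.68 m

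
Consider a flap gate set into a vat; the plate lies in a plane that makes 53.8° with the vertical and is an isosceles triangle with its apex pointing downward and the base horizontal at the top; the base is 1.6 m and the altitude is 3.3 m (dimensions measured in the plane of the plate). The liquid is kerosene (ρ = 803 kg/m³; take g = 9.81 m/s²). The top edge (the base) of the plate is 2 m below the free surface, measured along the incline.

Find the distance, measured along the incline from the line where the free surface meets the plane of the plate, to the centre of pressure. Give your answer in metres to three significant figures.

y_p = 3.30 m

γ = ρg = 803 × 9.81 / 1000 = 7.87743 kN/m³.
The plate makes 53.8° with the vertical, i.e. θ = 90° − 53.8° = 36.2° to the horizontal. Measuring y along the incline from the free-surface line, vertical depth h = y·sinθ with sinθ = 0.590606.
With the apex down, the centroid sits h/3 = 3.3/3 = 1.1 m below the base (the top edge), so y_c = 2 + 1.1 = 3.1 m and h_c = 3.1 × 0.590606 = 1.83088 m.
A = ½ × 1.6 × 3.3 = 2.64 m².
Resultant F = γ·h_c·A = 7.87743 × 1.83088 × 2.64 = 38.0757 kN.
I_c = b·h³/36 = 1.6 × 3.3³/36 = 1.5972 m⁴.
Centre of pressure: y_p = y_c + I_c/(y_c·A) = 3.1 + 1.5972/(3.1 × 2.64) = 3.1 + 0.195161 = 3.29516 m along the plane.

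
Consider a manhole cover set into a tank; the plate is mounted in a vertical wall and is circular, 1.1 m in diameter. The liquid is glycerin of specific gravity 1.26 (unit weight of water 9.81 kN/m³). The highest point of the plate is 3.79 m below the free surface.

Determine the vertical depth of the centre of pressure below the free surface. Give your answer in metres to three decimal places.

γ = 1.26 × 9.81 = 12.3606 kN/m³.
The centroid is at the centre, 0.55 m below the top of the plate, so the centroid depth is h_c = 3.79 + 0.55 = 4.34 m.
A = π(0.55)² = 0.950332 m².
Resultant F = γ·h_c·A = 12.3606 × 4.34 × 0.950332 = 50.9806 kN.
I_c = πr⁴/4 = π × 0.55⁴/4 = 0.0718688 m⁴.
Centre of pressure: y_p = y_c + I_c/(y_c·A) = 4.34 + 0.0718688/(4.34 × 0.950332) = 4.34 + 0.0174251 = 4.35743 m along the plane.

h_p = 4.357 m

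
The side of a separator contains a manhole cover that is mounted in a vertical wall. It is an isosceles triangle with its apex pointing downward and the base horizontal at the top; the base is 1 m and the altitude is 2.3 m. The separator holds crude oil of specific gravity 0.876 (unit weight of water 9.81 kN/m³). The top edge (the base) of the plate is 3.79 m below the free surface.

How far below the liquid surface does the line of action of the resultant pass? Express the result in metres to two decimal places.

γ = 0.876 × 9.81 = 8.59356 kN/m³.
With the apex down, the centroid sits h/3 = 2.3/3 = 0.766667 m below the base (the top edge), so the centroid depth is h_c = 3.79 + 0.766667 = 4.55667 m.
A = ½ × 1 × 2.3 = 1.15 m².
Resultant F = γ·h_c·A = 8.59356 × 4.55667 × 1.15 = 45.0317 kN.
I_c = b·h³/36 = 1 × 2.3³/36 = 0.337972 m⁴.
Centre of pressure: y_p = y_c + I_c/(y_c·A) = 4.55667 + 0.337972/(4.55667 × 1.15) = 4.55667 + 0.0644964 = 4.62117 m along the plane.

h_p = 4.62 m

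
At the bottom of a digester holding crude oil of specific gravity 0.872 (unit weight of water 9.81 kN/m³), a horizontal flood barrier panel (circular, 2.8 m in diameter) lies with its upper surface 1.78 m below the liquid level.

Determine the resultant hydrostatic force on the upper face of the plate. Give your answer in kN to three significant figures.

F ≈ 93.8 kN

γ = 0.872 × 9.81 = 8.55432 kN/m³.
The plate is horizontal, so pressure is uniform at p = γ·h = 8.55432 × 1.78 = 15.2267 kN/m².
A = π(1.4)² = 6.15752 m².
F = p·A = 15.2267 × 6.15752 = 93.7587 kN.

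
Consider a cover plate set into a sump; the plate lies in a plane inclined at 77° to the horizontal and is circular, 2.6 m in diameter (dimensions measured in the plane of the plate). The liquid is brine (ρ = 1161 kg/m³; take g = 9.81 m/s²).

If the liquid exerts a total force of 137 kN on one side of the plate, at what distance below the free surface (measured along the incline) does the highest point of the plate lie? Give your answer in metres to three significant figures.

y_top ≈ 1.03 m

γ = ρg = 1161 × 9.81 / 1000 = 11.38941 kN/m³.
A = π(1.3)² = 5.30929 m².
From F = γ·h_c·A, the centroid depth is h_c = 137/(11.38941 × 5.30929) = 2.2656 m.
Let θ = 77° be the plate's angle to the horizontal; measure y along the incline from where the plane meets the free surface. Vertical depth h = y·sinθ with sinθ = 0.974370.
Along the incline, y_c = h_c/sinθ = 2.2656/0.974370 = 2.32519 m.
The centroid is at the centre, 1.3 m below the top of the plate, so the highest point sits at y_top = 2.32519 − 1.3 = 1.02519 m along the incline.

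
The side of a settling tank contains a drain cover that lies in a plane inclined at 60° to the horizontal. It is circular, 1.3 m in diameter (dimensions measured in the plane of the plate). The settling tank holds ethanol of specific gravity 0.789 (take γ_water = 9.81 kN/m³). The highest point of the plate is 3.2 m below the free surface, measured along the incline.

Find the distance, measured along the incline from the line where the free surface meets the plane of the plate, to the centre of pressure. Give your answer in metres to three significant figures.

γ = 0.789 × 9.81 = 7.74009 kN/m³.
Let θ = 60° be the plate's angle to the horizontal; measure y along the incline from where the plane meets the free surface. Vertical depth h = y·sinθ with sinθ = 0.866025.
The centroid is at the centre, 0.65 m below the top of the plate, so y_c = 3.2 + 0.65 = 3.85 m and h_c = 3.85 × 0.866025 = 3.3342 m.
A = π(0.65)² = 1.32732 m².
Resultant F = γ·h_c·A = 7.74009 × 3.3342 × 1.32732 = 34.2542 kN.
I_c = πr⁴/4 = π × 0.65⁴/4 = 0.140198 m⁴.
Centre of pressure: y_p = y_c + I_c/(y_c·A) = 3.85 + 0.140198/(3.85 × 1.32732) = 3.85 + 0.027435 = 3.87744 m along the plane.

y_p = 3.88 m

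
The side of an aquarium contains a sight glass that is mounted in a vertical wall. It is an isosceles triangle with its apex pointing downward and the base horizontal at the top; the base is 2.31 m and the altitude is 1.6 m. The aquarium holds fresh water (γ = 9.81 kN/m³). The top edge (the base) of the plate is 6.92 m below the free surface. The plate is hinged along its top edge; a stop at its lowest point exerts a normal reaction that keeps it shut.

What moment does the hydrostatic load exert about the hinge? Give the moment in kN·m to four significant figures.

γ = 9.81 kN/m³.
With the apex down, the centroid sits h/3 = 1.6/3 = 0.533333 m below the base (the top edge), so the centroid depth is h_c = 6.92 + 0.533333 = 7.45333 m.
A = ½ × 2.31 × 1.6 = 1.848 m².
Resultant F = γ·h_c·A = 9.81 × 7.45333 × 1.848 = 135.121 kN.
I_c = b·h³/36 = 2.31 × 1.6³/36 = 0.262827 m⁴.
Centre of pressure: y_p = y_c + I_c/(y_c·A) = 7.45333 + 0.262827/(7.45333 × 1.848) = 7.45333 + 0.0190817 = 7.47241 m along the plane.
The resultant acts 0.533333 + 0.0190817 = 0.552415 m (along the plate) below the hinge at the top edge, so the moment about the hinge is M = F × 0.552415 = 135.121 × 0.552415 = 74.6429 kN·m.

M ≈ 74.64 kN·m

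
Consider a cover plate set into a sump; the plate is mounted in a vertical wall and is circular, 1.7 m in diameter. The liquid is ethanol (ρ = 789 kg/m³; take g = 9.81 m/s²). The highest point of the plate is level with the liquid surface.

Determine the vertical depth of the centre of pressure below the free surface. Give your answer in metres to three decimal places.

γ = ρg = 789 × 9.81 / 1000 = 7.74009 kN/m³.
The centroid is at the centre, 0.85 m below the top of the plate, so the centroid depth is h_c = 0.85 m.
A = π(0.85)² = 2.2698 m².
Resultant F = γ·h_c·A = 7.74009 × 0.85 × 2.2698 = 14.9332 kN.
I_c = πr⁴/4 = π × 0.85⁴/4 = 0.409983 m⁴.
Centre of pressure: y_p = y_c + I_c/(y_c·A) = 0.85 + 0.409983/(0.85 × 2.2698) = 0.85 + 0.2125 = 1.0625 m along the plane.

h_p = 1.063 m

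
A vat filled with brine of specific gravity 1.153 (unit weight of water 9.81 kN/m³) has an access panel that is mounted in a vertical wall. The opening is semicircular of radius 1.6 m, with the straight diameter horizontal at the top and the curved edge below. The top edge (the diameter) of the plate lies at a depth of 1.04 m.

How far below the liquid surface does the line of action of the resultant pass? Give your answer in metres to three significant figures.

γ = 1.153 × 9.81 = 11.31093 kN/m³.
The centroid of a semicircle lies 4r/(3π) = 0.679061 m from the diameter, here below the top edge, so the centroid depth is h_c = 1.04 + 0.679061 = 1.71906 m.
A = πr²/2 = π × 1.6²/2 = 4.02124 m².
Resultant F = γ·h_c·A = 11.31093 × 1.71906 × 4.02124 = 78.1897 kN.
I_c = (π/8 − 8/(9π))·r⁴ = 0.109757 × 1.6⁴ = 0.719303 m⁴.
Centre of pressure: y_p = y_c + I_c/(y_c·A) = 1.71906 + 0.719303/(1.71906 × 4.02124) = 1.71906 + 0.104054 = 1.82311 m along the plane.

h_p = 1.82 m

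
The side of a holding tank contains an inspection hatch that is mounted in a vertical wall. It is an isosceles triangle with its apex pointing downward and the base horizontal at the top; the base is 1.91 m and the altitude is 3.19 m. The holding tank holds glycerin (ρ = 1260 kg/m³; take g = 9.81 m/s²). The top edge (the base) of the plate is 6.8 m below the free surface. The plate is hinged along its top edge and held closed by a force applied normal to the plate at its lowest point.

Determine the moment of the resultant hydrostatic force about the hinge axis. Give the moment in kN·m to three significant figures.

M ≈ 336 kN·m

γ = ρg = 1260 × 9.81 / 1000 = 12.3606 kN/m³.
With the apex down, the centroid sits h/3 = 3.19/3 = 1.06333 m below the base (the top edge), so the centroid depth is h_c = 6.8 + 1.06333 = 7.86333 m.
A = ½ × 1.91 × 3.19 = 3.04645 m².
Resultant F = γ·h_c·A = 12.3606 × 7.86333 × 3.04645 = 296.101 kN.
I_c = b·h³/36 = 1.91 × 3.19³/36 = 1.72228 m⁴.
Centre of pressure: y_p = y_c + I_c/(y_c·A) = 7.86333 + 1.72228/(7.86333 × 3.04645) = 7.86333 + 0.0718957 = 7.93523 m along the plane.
The resultant acts 1.06333 + 0.0718957 = 1.13523 m (along the plate) below the hinge at the top edge, so the moment about the hinge is M = F × 1.13523 = 296.101 × 1.13523 = 336.143 kN·m.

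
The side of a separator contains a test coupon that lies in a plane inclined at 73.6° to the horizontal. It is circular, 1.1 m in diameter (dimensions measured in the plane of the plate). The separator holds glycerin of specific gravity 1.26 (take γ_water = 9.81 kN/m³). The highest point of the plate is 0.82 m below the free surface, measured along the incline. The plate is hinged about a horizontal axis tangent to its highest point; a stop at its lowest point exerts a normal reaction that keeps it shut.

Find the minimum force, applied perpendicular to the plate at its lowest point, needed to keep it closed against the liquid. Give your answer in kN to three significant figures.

P ≈ 8.49 kN

γ = 1.26 × 9.81 = 12.3606 kN/m³.
Let θ = 73.6° be the plate's angle to the horizontal; measure y along the incline from where the plane meets the free surface. Vertical depth h = y·sinθ with sinθ = 0.959314.
The centroid is at the centre, 0.55 m below the top of the plate, so y_c = 0.82 + 0.55 = 1.37 m and h_c = 1.37 × 0.959314 = 1.31426 m.
A = π(0.55)² = 0.950332 m².
Resultant F = γ·h_c·A = 12.3606 × 1.31426 × 0.950332 = 15.4382 kN.
I_c = πr⁴/4 = π × 0.55⁴/4 = 0.0718688 m⁴.
Centre of pressure: y_p = y_c + I_c/(y_c·A) = 1.37 + 0.0718688/(1.37 × 0.950332) = 1.37 + 0.0552007 = 1.4252 m along the plane.
The resultant acts 0.55 + 0.0552007 = 0.605201 m (along the plate) below the hinge at the top edge, so the moment about the hinge is M = F × 0.605201 = 15.4382 × 0.605201 = 9.34321 kN·m.
A normal force at the bottom, 1.1 m from the hinge, must supply this moment: P = 9.34321/1.1 = 8.49383 kN.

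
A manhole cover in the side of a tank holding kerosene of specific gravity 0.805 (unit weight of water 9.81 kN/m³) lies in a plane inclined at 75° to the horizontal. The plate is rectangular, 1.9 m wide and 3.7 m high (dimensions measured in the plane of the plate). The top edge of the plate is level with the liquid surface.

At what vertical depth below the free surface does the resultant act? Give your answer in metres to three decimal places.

γ = 0.805 × 9.81 = 7.89705 kN/m³.
Let θ = 75° be the plate's angle to the horizontal; measure y along the incline from where the plane meets the free surface. Vertical depth h = y·sinθ with sinθ = 0.965926.
The centroid lies 3.7/2 = 1.85 m below the top edge, so y_c = 1.85 m and h_c = 1.85 × 0.965926 = 1.78696 m.
A = 1.9 × 3.7 = 7.03 m².
Resultant F = γ·h_c·A = 7.89705 × 1.78696 × 7.03 = 99.2053 kN.
I_c = b·h³/12 = 1.9 × 3.7³/12 = 8.02006 m⁴.
Centre of pressure: y_p = y_c + I_c/(y_c·A) = 1.85 + 8.02006/(1.85 × 7.03) = 1.85 + 0.616667 = 2.46667 m along the plane.
Vertically, h_p = y_p·sinθ = 2.46667 × 0.965926 = 2.38262 m.

h_p = 2.383 m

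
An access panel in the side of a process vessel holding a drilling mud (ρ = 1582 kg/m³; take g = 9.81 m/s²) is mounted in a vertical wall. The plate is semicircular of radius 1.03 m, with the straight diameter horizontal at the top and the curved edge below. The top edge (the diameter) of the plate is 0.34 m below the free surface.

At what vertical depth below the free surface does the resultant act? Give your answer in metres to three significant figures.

γ = ρg = 1582 × 9.81 / 1000 = 15.51942 kN/m³.
The centroid of a semicircle lies 4r/(3π) = 0.437146 m from the diameter, here below the top edge, so the centroid depth is h_c = 0.34 + 0.437146 = 0.777146 m.
A = πr²/2 = π × 1.03²/2 = 1.66646 m².
Resultant F = γ·h_c·A = 15.51942 × 0.777146 × 1.66646 = 20.0989 kN.
I_c = (π/8 − 8/(9π))·r⁴ = 0.109757 × 1.03⁴ = 0.123532 m⁴.
Centre of pressure: y_p = y_c + I_c/(y_c·A) = 0.777146 + 0.123532/(0.777146 × 1.66646) = 0.777146 + 0.0953854 = 0.872531 m along the plane.

h_p = 0.873 m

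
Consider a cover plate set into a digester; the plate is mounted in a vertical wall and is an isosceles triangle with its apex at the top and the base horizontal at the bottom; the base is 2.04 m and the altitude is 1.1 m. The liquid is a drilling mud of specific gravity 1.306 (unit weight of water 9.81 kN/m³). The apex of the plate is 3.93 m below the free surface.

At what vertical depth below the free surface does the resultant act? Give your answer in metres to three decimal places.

γ = 1.306 × 9.81 = 12.81186 kN/m³.
With the apex up, the centroid sits 2h/3 = 2 × 1.1/3 = 0.733333 m below the apex, so the centroid depth is h_c = 3.93 + 0.733333 = 4.66333 m.
A = ½ × 2.04 × 1.1 = 1.122 m².
Resultant F = γ·h_c·A = 12.81186 × 4.66333 × 1.122 = 67.0349 kN.
I_c = b·h³/36 = 2.04 × 1.1³/36 = 0.0754233 m⁴.
Centre of pressure: y_p = y_c + I_c/(y_c·A) = 4.66333 + 0.0754233/(4.66333 × 1.122) = 4.66333 + 0.0144151 = 4.67775 m along the plane.

h_p = 4.678 m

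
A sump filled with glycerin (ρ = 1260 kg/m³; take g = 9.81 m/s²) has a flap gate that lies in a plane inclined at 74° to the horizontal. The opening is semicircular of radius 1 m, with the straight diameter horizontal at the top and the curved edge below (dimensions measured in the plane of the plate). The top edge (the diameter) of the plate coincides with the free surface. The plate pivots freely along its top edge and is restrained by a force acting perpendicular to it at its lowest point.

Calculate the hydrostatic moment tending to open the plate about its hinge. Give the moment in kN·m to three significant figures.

γ = ρg = 1260 × 9.81 / 1000 = 12.3606 kN/m³.
Let θ = 74° be the plate's angle to the horizontal; measure y along the incline from where the plane meets the free surface. Vertical depth h = y·sinθ with sinθ = 0.961262.
The centroid of a semicircle lies 4r/(3π) = 0.424413 m from the diameter, here below the top edge, so y_c = 0.424413 m and h_c = 0.424413 × 0.961262 = 0.407972 m.
A = πr²/2 = π × 1²/2 = 1.5708 m².
Resultant F = γ·h_c·A = 12.3606 × 0.407972 × 1.5708 = 7.9212 kN.
I_c = (π/8 − 8/(9π))·r⁴ = 0.109757 × 1⁴ = 0.109757 m⁴.
Centre of pressure: y_p = y_c + I_c/(y_c·A) = 0.424413 + 0.109757/(0.424413 × 1.5708) = 0.424413 + 0.164635 = 0.589048 m along the plane.
The resultant acts 0.424413 + 0.164635 = 0.589048 m (along the plate) below the hinge at the top edge, so the moment about the hinge is M = F × 0.589048 = 7.9212 × 0.589048 = 4.66597 kN·m.

M ≈ 4.67 kN·m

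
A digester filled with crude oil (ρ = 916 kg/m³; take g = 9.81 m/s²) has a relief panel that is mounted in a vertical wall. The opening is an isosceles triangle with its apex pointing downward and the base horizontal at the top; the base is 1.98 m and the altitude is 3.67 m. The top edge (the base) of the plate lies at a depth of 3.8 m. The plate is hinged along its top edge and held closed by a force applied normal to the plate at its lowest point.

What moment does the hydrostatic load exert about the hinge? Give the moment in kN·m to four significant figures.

γ = ρg = 916 × 9.81 / 1000 = 8.98596 kN/m³.
With the apex down, the centroid sits h/3 = 3.67/3 = 1.22333 m below the base (the top edge), so the centroid depth is h_c = 3.8 + 1.22333 = 5.02333 m.
A = ½ × 1.98 × 3.67 = 3.6333 m².
Resultant F = γ·h_c·A = 8.98596 × 5.02333 × 3.6333 = 164.005 kN.
I_c = b·h³/36 = 1.98 × 3.67³/36 = 2.7187 m⁴.
Centre of pressure: y_p = y_c + I_c/(y_c·A) = 5.02333 + 2.7187/(5.02333 × 3.6333) = 5.02333 + 0.14896 = 5.17229 m along the plane.
The resultant acts 1.22333 + 0.14896 = 1.37229 m (along the plate) below the hinge at the top edge, so the moment about the hinge is M = F × 1.37229 = 164.005 × 1.37229 = 225.062 kN·m.

M ≈ 225.1 kN·m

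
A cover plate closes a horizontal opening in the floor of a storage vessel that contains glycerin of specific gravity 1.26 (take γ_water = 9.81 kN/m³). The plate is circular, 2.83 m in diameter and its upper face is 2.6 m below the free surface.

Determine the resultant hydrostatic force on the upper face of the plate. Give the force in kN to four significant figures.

F ≈ 202.2 kN

γ = 1.26 × 9.81 = 12.3606 kN/m³.
The plate is horizontal, so pressure is uniform at p = γ·h = 12.3606 × 2.6 = 32.1376 kN/m².
A = π(1.415)² = 6.29018 m².
F = p·A = 32.1376 × 6.29018 = 202.151 kN.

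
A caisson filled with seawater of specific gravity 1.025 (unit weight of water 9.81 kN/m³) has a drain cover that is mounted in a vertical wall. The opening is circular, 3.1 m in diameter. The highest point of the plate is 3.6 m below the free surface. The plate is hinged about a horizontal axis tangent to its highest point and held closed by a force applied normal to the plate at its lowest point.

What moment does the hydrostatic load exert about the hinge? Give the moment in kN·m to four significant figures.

γ = 1.025 × 9.81 = 10.05525 kN/m³.
The centroid is at the centre, 1.55 m below the top of the plate, so the centroid depth is h_c = 3.6 + 1.55 = 5.15 m.
A = π(1.55)² = 7.54768 m².
Resultant F = γ·h_c·A = 10.05525 × 5.15 × 7.54768 = 390.853 kN.
I_c = πr⁴/4 = π × 1.55⁴/4 = 4.53332 m⁴.
Centre of pressure: y_p = y_c + I_c/(y_c·A) = 5.15 + 4.53332/(5.15 × 7.54768) = 5.15 + 0.116626 = 5.26663 m along the plane.
The resultant acts 1.55 + 0.116626 = 1.66663 m (along the plate) below the hinge at the top edge, so the moment about the hinge is M = F × 1.66663 = 390.853 × 1.66663 = 651.407 kN·m.

M ≈ 651.4 kN·m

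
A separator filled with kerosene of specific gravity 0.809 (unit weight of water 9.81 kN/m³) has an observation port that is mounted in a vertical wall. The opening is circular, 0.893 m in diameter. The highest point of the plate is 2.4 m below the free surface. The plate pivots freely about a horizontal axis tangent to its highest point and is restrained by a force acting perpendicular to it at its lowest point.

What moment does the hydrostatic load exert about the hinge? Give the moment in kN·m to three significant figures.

γ = 0.809 × 9.81 = 7.93629 kN/m³.
The centroid is at the centre, 0.4465 m below the top of the plate, so the centroid depth is h_c = 2.4 + 0.4465 = 2.8465 m.
A = π(0.4465)² = 0.626315 m².
Resultant F = γ·h_c·A = 7.93629 × 2.8465 × 0.626315 = 14.1489 kN.
I_c = πr⁴/4 = π × 0.4465⁴/4 = 0.0312159 m⁴.
Centre of pressure: y_p = y_c + I_c/(y_c·A) = 2.8465 + 0.0312159/(2.8465 × 0.626315) = 2.8465 + 0.0175094 = 2.86401 m along the plane.
The resultant acts 0.4465 + 0.0175094 = 0.464009 m (along the plate) below the hinge at the top edge, so the moment about the hinge is M = F × 0.464009 = 14.1489 × 0.464009 = 6.56522 kN·m.

M ≈ 6.57 kN·m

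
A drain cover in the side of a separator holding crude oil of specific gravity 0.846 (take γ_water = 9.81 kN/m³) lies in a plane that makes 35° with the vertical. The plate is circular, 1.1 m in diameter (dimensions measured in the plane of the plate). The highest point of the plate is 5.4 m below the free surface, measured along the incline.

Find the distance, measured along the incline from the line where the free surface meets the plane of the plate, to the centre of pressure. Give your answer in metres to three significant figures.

y_p = 5.96 m

γ = 0.846 × 9.81 = 8.29926 kN/m³.
The plate makes 35° with the vertical, i.e. θ = 90° − 35° = 55° to the horizontal. Measuring y along the incline from the free-surface line, vertical depth h = y·sinθ with sinθ = 0.819152.
The centroid is at the centre, 0.55 m below the top of the plate, so y_c = 5.4 + 0.55 = 5.95 m and h_c = 5.95 × 0.819152 = 4.87395 m.
A = π(0.55)² = 0.950332 m².
Resultant F = γ·h_c·A = 8.29926 × 4.87395 × 0.950332 = 38.4411 kN.
I_c = πr⁴/4 = π × 0.55⁴/4 = 0.0718688 m⁴.
Centre of pressure: y_p = y_c + I_c/(y_c·A) = 5.95 + 0.0718688/(5.95 × 0.950332) = 5.95 + 0.0127101 = 5.96271 m along the plane.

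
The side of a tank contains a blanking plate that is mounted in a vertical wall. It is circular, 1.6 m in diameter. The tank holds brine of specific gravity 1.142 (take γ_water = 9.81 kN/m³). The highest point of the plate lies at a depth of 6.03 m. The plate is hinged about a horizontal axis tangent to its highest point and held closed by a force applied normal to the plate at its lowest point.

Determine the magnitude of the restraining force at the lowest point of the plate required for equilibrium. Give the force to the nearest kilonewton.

γ = 1.142 × 9.81 = 11.20302 kN/m³.
The centroid is at the centre, 0.8 m below the top of the plate, so the centroid depth is h_c = 6.03 + 0.8 = 6.83 m.
A = π(0.8)² = 2.01062 m².
Resultant F = γ·h_c·A = 11.20302 × 6.83 × 2.01062 = 153.846 kN.
I_c = πr⁴/4 = π × 0.8⁴/4 = 0.321699 m⁴.
Centre of pressure: y_p = y_c + I_c/(y_c·A) = 6.83 + 0.321699/(6.83 × 2.01062) = 6.83 + 0.023426 = 6.85343 m along the plane.
The resultant acts 0.8 + 0.023426 = 0.823426 m (along the plate) below the hinge at the top edge, so the moment about the hinge is M = F × 0.823426 = 153.846 × 0.823426 = 126.681 kN·m.
A normal force at the bottom, 1.6 m from the hinge, must supply this moment: P = 126.681/1.6 = 79.1756 kN.

P ≈ 79 kN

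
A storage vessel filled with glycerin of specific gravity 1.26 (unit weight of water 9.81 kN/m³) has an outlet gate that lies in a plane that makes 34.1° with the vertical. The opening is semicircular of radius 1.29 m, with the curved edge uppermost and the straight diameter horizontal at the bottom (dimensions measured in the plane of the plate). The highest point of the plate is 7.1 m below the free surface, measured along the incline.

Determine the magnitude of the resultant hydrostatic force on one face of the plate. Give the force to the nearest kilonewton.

γ = 1.26 × 9.81 = 12.3606 kN/m³.
The plate makes 34.1° with the vertical, i.e. θ = 90° − 34.1° = 55.9° to the horizontal. Measuring y along the incline from the free-surface line, vertical depth h = y·sinθ with sinθ = 0.828060.
The centroid lies 4r/(3π) = 0.547493 m above the diameter, so r − 4r/(3π) = 1.29 − 0.547493 = 0.742507 m below the topmost point, so y_c = 7.1 + 0.742507 = 7.84251 m and h_c = 7.84251 × 0.828060 = 6.49407 m.
A = πr²/2 = π × 1.29²/2 = 2.61396 m².
Resultant F = γ·h_c·A = 12.3606 × 6.49407 × 2.61396 = 209.824 kN.

F ≈ 210 kN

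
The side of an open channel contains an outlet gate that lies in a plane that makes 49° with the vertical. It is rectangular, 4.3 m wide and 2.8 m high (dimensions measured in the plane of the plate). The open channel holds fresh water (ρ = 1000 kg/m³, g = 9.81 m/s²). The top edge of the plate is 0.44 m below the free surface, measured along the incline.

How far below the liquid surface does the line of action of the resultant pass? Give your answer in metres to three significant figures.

γ = ρg = 1000 × 9.81 = 9810 N/m³ = 9.81 kN/m³.
The plate makes 49° with the vertical, i.e. θ = 90° − 49° = 41° to the horizontal. Measuring y along the incline from the free-surface line, vertical depth h = y·sinθ with sinθ = 0.656059.
The centroid lies 2.8/2 = 1.4 m below the top edge, so y_c = 0.44 + 1.4 = 1.84 m and h_c = 1.84 × 0.656059 = 1.20715 m.
A = 4.3 × 2.8 = 12.04 m².
Resultant F = γ·h_c·A = 9.81 × 1.20715 × 12.04 = 142.579 kN.
I_c = b·h³/12 = 4.3 × 2.8³/12 = 7.86613 m⁴.
Centre of pressure: y_p = y_c + I_c/(y_c·A) = 1.84 + 7.86613/(1.84 × 12.04) = 1.84 + 0.355072 = 2.19507 m along the plane.
Vertically, h_p = y_p·sinθ = 2.19507 × 0.656059 = 1.4401 m.

h_p = 1.44 m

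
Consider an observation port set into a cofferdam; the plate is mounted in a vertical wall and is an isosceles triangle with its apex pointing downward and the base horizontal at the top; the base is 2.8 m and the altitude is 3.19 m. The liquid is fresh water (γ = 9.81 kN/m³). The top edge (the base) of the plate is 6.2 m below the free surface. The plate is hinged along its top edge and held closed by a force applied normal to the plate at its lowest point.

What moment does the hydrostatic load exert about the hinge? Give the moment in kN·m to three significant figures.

γ = 9.81 kN/m³.
With the apex down, the centroid sits h/3 = 3.19/3 = 1.06333 m below the base (the top edge), so the centroid depth is h_c = 6.2 + 1.06333 = 7.26333 m.
A = ½ × 2.8 × 3.19 = 4.466 m².
Resultant F = γ·h_c·A = 9.81 × 7.26333 × 4.466 = 318.217 kN.
I_c = b·h³/36 = 2.8 × 3.19³/36 = 2.5248 m⁴.
Centre of pressure: y_p = y_c + I_c/(y_c·A) = 7.26333 + 2.5248/(7.26333 × 4.466) = 7.26333 + 0.0778346 = 7.34116 m along the plane.
The resultant acts 1.06333 + 0.0778346 = 1.14116 m (along the plate) below the hinge at the top edge, so the moment about the hinge is M = F × 1.14116 = 318.217 × 1.14116 = 363.137 kN·m.

M ≈ 363 kN·m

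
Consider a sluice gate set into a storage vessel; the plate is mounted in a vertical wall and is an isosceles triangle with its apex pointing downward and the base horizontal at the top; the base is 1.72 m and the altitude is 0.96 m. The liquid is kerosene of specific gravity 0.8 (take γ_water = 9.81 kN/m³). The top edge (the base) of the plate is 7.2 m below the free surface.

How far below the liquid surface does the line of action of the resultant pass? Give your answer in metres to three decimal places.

γ = 0.8 × 9.81 = 7.848 kN/m³.
With the apex down, the centroid sits h/3 = 0.96/3 = 0.32 m below the base (the top edge), so the centroid depth is h_c = 7.2 + 0.32 = 7.52 m.
A = ½ × 1.72 × 0.96 = 0.8256 m².
Resultant F = γ·h_c·A = 7.848 × 7.52 × 0.8256 = 48.7244 kN.
I_c = b·h³/36 = 1.72 × 0.96³/36 = 0.0422707 m⁴.
Centre of pressure: y_p = y_c + I_c/(y_c·A) = 7.52 + 0.0422707/(7.52 × 0.8256) = 7.52 + 0.00680851 = 7.52681 m along the plane.

h_p = 7.527 m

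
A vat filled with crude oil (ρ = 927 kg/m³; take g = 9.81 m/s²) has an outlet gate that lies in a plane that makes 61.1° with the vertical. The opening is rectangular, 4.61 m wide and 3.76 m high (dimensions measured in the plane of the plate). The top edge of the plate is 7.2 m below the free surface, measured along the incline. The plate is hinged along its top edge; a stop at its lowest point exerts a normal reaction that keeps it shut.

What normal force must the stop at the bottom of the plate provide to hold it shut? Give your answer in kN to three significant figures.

γ = ρg = 927 × 9.81 / 1000 = 9.09387 kN/m³.
The plate makes 61.1° with the vertical, i.e. θ = 90° − 61.1° = 28.9° to the horizontal. Measuring y along the incline from the free-surface line, vertical depth h = y·sinθ with sinθ = 0.483282.
The centroid lies 3.76/2 = 1.88 m below the top edge, so y_c = 7.2 + 1.88 = 9.08 m and h_c = 9.08 × 0.483282 = 4.3882 m.
A = 4.61 × 3.76 = 17.3336 m².
Resultant F = γ·h_c·A = 9.09387 × 4.3882 × 17.3336 = 691.71 kN.
I_c = b·h³/12 = 4.61 × 3.76³/12 = 20.4213 m⁴.
Centre of pressure: y_p = y_c + I_c/(y_c·A) = 9.08 + 20.4213/(9.08 × 17.3336) = 9.08 + 0.12975 = 9.20975 m along the plane.
The resultant acts 1.88 + 0.12975 = 2.00975 m (along the plate) below the hinge at the top edge, so the moment about the hinge is M = F × 2.00975 = 691.71 × 2.00975 = 1390.16 kN·m.
A normal force at the bottom, 3.76 m from the hinge, must supply this moment: P = 1390.16/3.76 = 369.723 kN.

P ≈ 370 kN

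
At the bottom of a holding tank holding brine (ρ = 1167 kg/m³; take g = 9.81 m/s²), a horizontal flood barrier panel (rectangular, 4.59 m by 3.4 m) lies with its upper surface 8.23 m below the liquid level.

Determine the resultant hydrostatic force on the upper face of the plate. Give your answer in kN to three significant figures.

γ = ρg = 1167 × 9.81 / 1000 = 11.44827 kN/m³.
The plate is horizontal, so pressure is uniform at p = γ·h = 11.44827 × 8.23 = 94.2193 kN/m².
A = 4.59 × 3.4 = 15.606 m².
F = p·A = 94.2193 × 15.606 = 1470.39 kN.

F ≈ 1470 kN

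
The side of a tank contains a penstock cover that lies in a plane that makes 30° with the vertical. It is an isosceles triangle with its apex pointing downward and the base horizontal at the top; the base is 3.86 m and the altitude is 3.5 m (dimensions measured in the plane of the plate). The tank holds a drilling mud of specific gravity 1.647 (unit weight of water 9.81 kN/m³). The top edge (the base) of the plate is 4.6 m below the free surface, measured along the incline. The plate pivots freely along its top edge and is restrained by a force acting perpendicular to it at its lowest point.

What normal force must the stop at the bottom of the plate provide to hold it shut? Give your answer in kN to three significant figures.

P ≈ 200 kN

γ = 1.647 × 9.81 = 16.15707 kN/m³.
The plate makes 30° with the vertical, i.e. θ = 90° − 30° = 60° to the horizontal. Measuring y along the incline from the free-surface line, vertical depth h = y·sinθ with sinθ = 0.866025.
With the apex down, the centroid sits h/3 = 3.5/3 = 1.16667 m below the base (the top edge), so y_c = 4.6 + 1.16667 = 5.76667 m and h_c = 5.76667 × 0.866025 = 4.99408 m.
A = ½ × 3.86 × 3.5 = 6.755 m².
Resultant F = γ·h_c·A = 16.15707 × 4.99408 × 6.755 = 545.059 kN.
I_c = b·h³/36 = 3.86 × 3.5³/36 = 4.59715 m⁴.
Centre of pressure: y_p = y_c + I_c/(y_c·A) = 5.76667 + 4.59715/(5.76667 × 6.755) = 5.76667 + 0.118015 = 5.88469 m along the plane.
The resultant acts 1.16667 + 0.118015 = 1.28469 m (along the plate) below the hinge at the top edge, so the moment about the hinge is M = F × 1.28469 = 545.059 × 1.28469 = 700.232 kN·m.
A normal force at the bottom, 3.5 m from the hinge, must supply this moment: P = 700.232/3.5 = 200.066 kN.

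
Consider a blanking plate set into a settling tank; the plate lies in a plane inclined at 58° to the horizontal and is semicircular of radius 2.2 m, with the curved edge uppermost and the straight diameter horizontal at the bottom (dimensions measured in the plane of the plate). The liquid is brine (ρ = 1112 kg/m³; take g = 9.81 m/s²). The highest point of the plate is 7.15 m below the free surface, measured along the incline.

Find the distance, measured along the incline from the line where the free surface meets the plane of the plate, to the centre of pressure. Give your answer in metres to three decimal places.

y_p = 8.456 m

γ = ρg = 1112 × 9.81 / 1000 = 10.90872 kN/m³.
Let θ = 58° be the plate's angle to the horizontal; measure y along the incline from where the plane meets the free surface. Vertical depth h = y·sinθ with sinθ = 0.848048.
The centroid lies 4r/(3π) = 0.933709 m above the diameter, so r − 4r/(3π) = 2.2 − 0.933709 = 1.26629 m below the topmost point, so y_c = 7.15 + 1.26629 = 8.41629 m and h_c = 8.41629 × 0.848048 = 7.13742 m.
A = πr²/2 = π × 2.2²/2 = 7.60265 m².
Resultant F = γ·h_c·A = 10.90872 × 7.13742 × 7.60265 = 591.943 kN.
I_c = (π/8 − 8/(9π))·r⁴ = 0.109757 × 2.2⁴ = 2.57112 m⁴.
Centre of pressure: y_p = y_c + I_c/(y_c·A) = 8.41629 + 2.57112/(8.41629 × 7.60265) = 8.41629 + 0.0401825 = 8.45647 m along the plane.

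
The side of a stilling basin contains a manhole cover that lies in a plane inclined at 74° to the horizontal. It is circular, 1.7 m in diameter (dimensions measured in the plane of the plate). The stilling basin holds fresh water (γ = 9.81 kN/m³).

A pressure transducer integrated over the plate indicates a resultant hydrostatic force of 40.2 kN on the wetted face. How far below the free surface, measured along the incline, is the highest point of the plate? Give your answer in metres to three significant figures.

γ = 9.81 kN/m³.
A = π(0.85)² = 2.2698 m².
From F = γ·h_c·A, the centroid depth is h_c = 40.2/(9.81 × 2.2698) = 1.80538 m.
Let θ = 74° be the plate's angle to the horizontal; measure y along the incline from where the plane meets the free surface. Vertical depth h = y·sinθ with sinθ = 0.961262.
Along the incline, y_c = h_c/sinθ = 1.80538/0.961262 = 1.87814 m.
The centroid is at the centre, 0.85 m below the top of the plate, so the highest point sits at y_top = 1.87814 − 0.85 = 1.02814 m along the incline.

y_top ≈ 1.03 m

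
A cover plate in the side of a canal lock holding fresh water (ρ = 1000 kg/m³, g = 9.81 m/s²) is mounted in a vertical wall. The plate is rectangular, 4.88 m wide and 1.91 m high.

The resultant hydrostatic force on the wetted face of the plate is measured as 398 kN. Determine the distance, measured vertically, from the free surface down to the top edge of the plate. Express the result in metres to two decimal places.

d_top ≈ 3.40 m

γ = ρg = 1000 × 9.81 = 9810 N/m³ = 9.81 kN/m³.
A = 4.88 × 1.91 = 9.3208 m².
From F = γ·h_c·A, the centroid depth is h_c = 398/(9.81 × 9.3208) = 4.35272 m.
The centroid lies 1.91/2 = 0.955 m below the top edge, so the top edge sits at h_top = 4.35272 − 0.955 = 3.39772 m below the surface.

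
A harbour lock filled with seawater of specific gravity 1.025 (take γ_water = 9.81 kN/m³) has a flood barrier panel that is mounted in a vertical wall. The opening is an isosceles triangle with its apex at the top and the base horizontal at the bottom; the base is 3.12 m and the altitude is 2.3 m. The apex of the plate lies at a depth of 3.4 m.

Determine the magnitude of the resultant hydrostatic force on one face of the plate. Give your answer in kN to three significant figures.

γ = 1.025 × 9.81 = 10.05525 kN/m³.
With the apex up, the centroid sits 2h/3 = 2 × 2.3/3 = 1.53333 m below the apex, so the centroid depth is h_c = 3.4 + 1.53333 = 4.93333 m.
A = ½ × 3.12 × 2.3 = 3.588 m².
Resultant F = γ·h_c·A = 10.05525 × 4.93333 × 3.588 = 177.986 kN.

F ≈ 178 kN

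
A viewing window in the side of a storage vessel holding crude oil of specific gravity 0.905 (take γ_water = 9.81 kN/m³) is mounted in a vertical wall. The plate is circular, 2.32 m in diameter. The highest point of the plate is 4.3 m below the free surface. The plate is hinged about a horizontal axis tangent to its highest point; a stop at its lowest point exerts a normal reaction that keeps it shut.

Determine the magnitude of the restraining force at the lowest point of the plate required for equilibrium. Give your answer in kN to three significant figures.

P ≈ 108 kN

γ = 0.905 × 9.81 = 8.87805 kN/m³.
The centroid is at the centre, 1.16 m below the top of the plate, so the centroid depth is h_c = 4.3 + 1.16 = 5.46 m.
A = π(1.16)² = 4.22733 m².
Resultant F = γ·h_c·A = 8.87805 × 5.46 × 4.22733 = 204.916 kN.
I_c = πr⁴/4 = π × 1.16⁴/4 = 1.42207 m⁴.
Centre of pressure: y_p = y_c + I_c/(y_c·A) = 5.46 + 1.42207/(5.46 × 4.22733) = 5.46 + 0.0616116 = 5.52161 m along the plane.
The resultant acts 1.16 + 0.0616116 = 1.22161 m (along the plate) below the hinge at the top edge, so the moment about the hinge is M = F × 1.22161 = 204.916 × 1.22161 = 250.327 kN·m.
A normal force at the bottom, 2.32 m from the hinge, must supply this moment: P = 250.327/2.32 = 107.9 kN.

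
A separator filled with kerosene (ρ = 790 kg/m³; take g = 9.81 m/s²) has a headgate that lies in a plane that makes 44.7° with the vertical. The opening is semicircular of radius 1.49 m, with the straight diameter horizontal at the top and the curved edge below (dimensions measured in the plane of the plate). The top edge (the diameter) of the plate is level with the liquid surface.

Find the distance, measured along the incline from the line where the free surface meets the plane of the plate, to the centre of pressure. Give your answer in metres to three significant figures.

γ = ρg = 790 × 9.81 / 1000 = 7.7499 kN/m³.
The plate makes 44.7° with the vertical, i.e. θ = 90° − 44.7° = 45.3° to the horizontal. Measuring y along the incline from the free-surface line, vertical depth h = y·sinθ with sinθ = 0.710799.
The centroid of a semicircle lies 4r/(3π) = 0.632376 m from the diameter, here below the top edge, so y_c = 0.632376 m and h_c = 0.632376 × 0.710799 = 0.449492 m.
A = πr²/2 = π × 1.49²/2 = 3.48732 m².
Resultant F = γ·h_c·A = 7.7499 × 0.449492 × 3.48732 = 12.1481 kN.
I_c = (π/8 − 8/(9π))·r⁴ = 0.109757 × 1.49⁴ = 0.540975 m⁴.
Centre of pressure: y_p = y_c + I_c/(y_c·A) = 0.632376 + 0.540975/(0.632376 × 3.48732) = 0.632376 + 0.245307 = 0.877683 m along the plane.

y_p = 0.878 m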